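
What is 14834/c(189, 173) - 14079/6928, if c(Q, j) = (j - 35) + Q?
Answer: 98166119/2265456 ≈ 43.332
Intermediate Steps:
c(Q, j) = -35 + Q + j (c(Q, j) = (-35 + j) + Q = -35 + Q + j)
14834/c(189, 173) - 14079/6928 = 14834/(-35 + 189 + 173) - 14079/6928 = 14834/327 - 14079*1/6928 = 14834*(1/327) - 14079/6928 = 14834/327 - 14079/6928 = 98166119/2265456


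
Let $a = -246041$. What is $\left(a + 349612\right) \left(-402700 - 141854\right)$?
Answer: $-56400002334$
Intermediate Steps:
$\left(a + 349612\right) \left(-402700 - 141854\right) = \left(-246041 + 349612\right) \left(-402700 - 141854\right) = 103571 \left(-544554\right) = -56400002334$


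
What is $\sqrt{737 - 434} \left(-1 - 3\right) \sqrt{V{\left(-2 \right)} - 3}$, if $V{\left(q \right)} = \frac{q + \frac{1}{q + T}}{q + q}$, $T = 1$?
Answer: $- 6 i \sqrt{303} \approx - 104.44 i$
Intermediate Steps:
$V{\left(q \right)} = \frac{q + \frac{1}{1 + q}}{2 q}$ ($V{\left(q \right)} = \frac{q + \frac{1}{q + 1}}{q + q} = \frac{q + \frac{1}{1 + q}}{2 q}$)
$\sqrt{737 - 434} \left(-1 - 3\right) \sqrt{V{\left(-2 \right)} - 3} = \sqrt{737 - 434} \left(-1 - 3\right) \sqrt{\frac{1 - 2 + \left(-2\right)^{2}}{2 \left(-2\right) \left(1 - 2\right)} - 3} = \sqrt{303} \left(- 4 \sqrt{\frac{1}{2} \left(- \frac{1}{2}\right) \frac{1}{-1} \left(1 - 2 + 4\right) - 3}\right) = \sqrt{303} \left(- 4 \sqrt{\frac{1}{2} \left(- \frac{1}{2}\right) \left(-1\right) 3 - 3}\right) = \sqrt{303} \left(- 4 \sqrt{\frac{3}{4} - 3}\right) = \sqrt{303} \left(- 4 \sqrt{- \frac{9}{4}}\right) = \sqrt{303} \left(- 4 \frac{3 i}{2}\right) = \sqrt{303} \left(- 6 i\right) = - 6 i \sqrt{303}$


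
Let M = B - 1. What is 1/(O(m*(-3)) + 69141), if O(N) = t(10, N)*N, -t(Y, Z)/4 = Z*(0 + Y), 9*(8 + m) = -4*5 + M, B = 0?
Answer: 1/30701 ≈ 3.2572e-5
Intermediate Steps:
M = -1 (M = 0 - 1 = -1)
m = -31/3 (m = -8 + (-4*5 - 1)/9 = -8 + (-20 - 1)/9 = -8 + (1/9)*(-21) = -8 - 7/3 = -31/3 ≈ -10.333)
t(Y, Z) = -4*Y*Z (t(Y, Z) = -4*Z*(0 + Y) = -4*Z*Y = -4*Y*Z)
O(N) = -40*N**2 (O(N) = (-4*10*N)*N = (-40*N)*N = -40*N**2)
1/(O(m*(-3)) + 69141) = 1/(-40*(-31/3*(-3))**2 + 69141) = 1/(-40*31**2 + 69141) = 1/(-40*961 + 69141) = 1/(-38440 + 69141) = 1/30701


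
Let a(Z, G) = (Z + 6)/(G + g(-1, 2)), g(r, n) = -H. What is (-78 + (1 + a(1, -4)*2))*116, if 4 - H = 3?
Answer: -46284/5 ≈ -9256.8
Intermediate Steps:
H = 1 (H = 4 - 1*3 = 4 - 3 = 1)
g(r, n) = -1 (g(r, n) = -1*1 = -1)
a(Z, G) = (6 + Z)/(-1 + G) (a(Z, G) = (Z + 6)/(G - 1) = (6 + Z)/(-1 + G))
(-78 + (1 + a(1, -4)*2))*116 = (-78 + (1 + ((6 + 1)/(-1 - 4))*2))*116 = (-78 + (1 + (7/(-5))*2))*116 = (-78 + (1 - 1/5*7*2))*116 = (-78 + (1 - 7/5*2))*116 = (-78 + (1 - 14/5))*116 = (-78 - 9/5)*116 = -399/5*116 = -46284/5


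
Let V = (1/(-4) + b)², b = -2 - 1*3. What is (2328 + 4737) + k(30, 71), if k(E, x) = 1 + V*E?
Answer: 63143/8 ≈ 7892.9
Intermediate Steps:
b = -5 (b = -2 - 3 = -5)
V = 441/16 (V = (1/(-4) - 5)² = (-¼ - 5)² = (-21/4)² = 441/16 ≈ 27.563)
k(E, x) = 1 + 441*E/16
(2328 + 4737) + k(30, 71) = (2328 + 4737) + (1 + (441/16)*30) = 7065 + (1 + 6615/8) = 7065 + 6623/8 = 63143/8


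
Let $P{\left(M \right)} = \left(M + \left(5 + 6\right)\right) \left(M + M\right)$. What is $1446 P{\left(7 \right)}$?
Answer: $364392$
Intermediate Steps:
$P{\left(M \right)} = 2 M \left(11 + M\right)$ ($P{\left(M \right)} = \left(M + 11\right) 2 M = \left(11 + M\right) 2 M = 2 M \left(11 + M\right)$)
$1446 P{\left(7 \right)} = 1446 \cdot 2 \cdot 7 \left(11 + 7\right) = 1446 \cdot 2 \cdot 7 \cdot 18 = 1446 \cdot 252 = 364392$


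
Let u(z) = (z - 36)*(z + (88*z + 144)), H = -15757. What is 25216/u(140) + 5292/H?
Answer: -29194240/92207713 ≈ -0.31661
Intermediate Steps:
u(z) = (-36 + z)*(144 + 89*z) (u(z) = (-36 + z)*(z + (144 + 88*z)) = (-36 + z)*(144 + 89*z))
25216/u(140) + 5292/H = 25216/(-5184 - 3060*140 + 89*140²) + 5292/(-15757) = 25216/(-5184 - 428400 + 89*19600) + 5292*(-1/15757) = 25216/(-5184 - 428400 + 1744400) - 756/2251 = 25216/1310816 - 756/2251 = 25216*(1/1310816) - 756/2251 = 788/40963 - 756/2251 = -29194240/92207713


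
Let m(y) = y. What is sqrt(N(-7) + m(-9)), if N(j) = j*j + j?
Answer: sqrt(33) ≈ 5.7446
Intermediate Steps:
N(j) = j + j**2 (N(j) = j**2 + j = j + j**2)
sqrt(N(-7) + m(-9)) = sqrt(-7*(1 - 7) - 9) = sqrt(-7*(-6) - 9) = sqrt(42 - 9) = sqrt(33)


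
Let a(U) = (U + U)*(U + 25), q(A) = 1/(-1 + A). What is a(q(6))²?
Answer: 63504/625 ≈ 101.61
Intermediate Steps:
a(U) = 2*U*(25 + U) (a(U) = (2*U)*(25 + U) = 2*U*(25 + U))
a(q(6))² = (2*(25 + 1/(-1 + 6))/(-1 + 6))² = (2*(25 + 1/5)/5)² = (2*(⅕)*(25 + ⅕))² = (2*(⅕)*(126/5))² = (252/25)² = 63504/625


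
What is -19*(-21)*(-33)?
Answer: -13167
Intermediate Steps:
-19*(-21)*(-33) = 399*(-33) = -13167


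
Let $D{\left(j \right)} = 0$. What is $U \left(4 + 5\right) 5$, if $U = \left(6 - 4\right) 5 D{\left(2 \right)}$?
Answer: $0$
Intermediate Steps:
$U = 0$ ($U = \left(6 - 4\right) 5 \cdot 0 = 2 \cdot 5 \cdot 0 = 10 \cdot 0 = 0$)
$U \left(4 + 5\right) 5 = 0 \left(4 + 5\right) 5 = 0 \cdot 9 \cdot 5 = 0 \cdot 45 = 0$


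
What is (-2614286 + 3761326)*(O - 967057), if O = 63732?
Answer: -1036149908000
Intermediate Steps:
(-2614286 + 3761326)*(O - 967057) = (-2614286 + 3761326)*(63732 - 967057) = 1147040*(-903325) = -1036149908000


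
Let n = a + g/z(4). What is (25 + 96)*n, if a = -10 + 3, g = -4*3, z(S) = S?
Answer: -1210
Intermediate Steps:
g = -12
a = -7
n = -10 (n = -7 - 12/4 = -7 - 12*1/4 = -7 - 3 = -10)
(25 + 96)*n = (25 + 96)*(-10) = 121*(-10) = -1210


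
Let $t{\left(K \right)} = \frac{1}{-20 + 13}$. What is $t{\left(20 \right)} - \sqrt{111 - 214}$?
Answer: $- \frac{1}{7} - i \sqrt{103} \approx -0.14286 - 10.149 i$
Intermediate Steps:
$t{\left(K \right)} = - \frac{1}{7}$ ($t{\left(K \right)} = \frac{1}{-7} = - \frac{1}{7}$)
$t{\left(20 \right)} - \sqrt{111 - 214} = - \frac{1}{7} - \sqrt{111 - 214} = - \frac{1}{7} - \sqrt{-103} = - \frac{1}{7} - i \sqrt{103}$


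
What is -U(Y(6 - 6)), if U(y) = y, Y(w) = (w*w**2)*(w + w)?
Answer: 0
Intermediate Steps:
Y(w) = 2*w**4 (Y(w) = w**3*(2*w) = 2*w**4)
-U(Y(6 - 6)) = -2*(6 - 6)**4 = -2*0**4 = -2*0 = -1*0 = 0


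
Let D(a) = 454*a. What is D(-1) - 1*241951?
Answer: -242405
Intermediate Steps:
D(-1) - 1*241951 = 454*(-1) - 1*241951 = -454 - 241951 = -242405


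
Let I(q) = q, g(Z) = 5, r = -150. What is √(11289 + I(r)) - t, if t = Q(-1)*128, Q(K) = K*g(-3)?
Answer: 640 + √11139 ≈ 745.54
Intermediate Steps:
Q(K) = 5*K (Q(K) = K*5 = 5*K)
t = -640 (t = (5*(-1))*128 = -5*128 = -640)
√(11289 + I(r)) - t = √(11289 - 150) - 1*(-640) = √11139 + 640 = 640 + √11139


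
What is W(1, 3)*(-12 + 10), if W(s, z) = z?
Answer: -6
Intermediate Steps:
W(1, 3)*(-12 + 10) = 3*(-12 + 10) = 3*(-2) = -6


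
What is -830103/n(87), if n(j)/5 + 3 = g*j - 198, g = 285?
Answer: -276701/40990 ≈ -6.7505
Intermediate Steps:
n(j) = -1005 + 1425*j (n(j) = -15 + 5*(285*j - 198) = -15 + 5*(-198 + 285*j) = -15 + (-990 + 1425*j) = -1005 + 1425*j)
-830103/n(87) = -830103/(-1005 + 1425*87) = -830103/(-1005 + 123975) = -830103/122970 = -830103*1/122970 = -276701/40990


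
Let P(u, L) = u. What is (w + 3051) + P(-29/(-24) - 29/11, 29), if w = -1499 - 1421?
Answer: 34207/264 ≈ 129.57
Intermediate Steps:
w = -2920
(w + 3051) + P(-29/(-24) - 29/11, 29) = (-2920 + 3051) + (-29/(-24) - 29/11) = 131 + (-29*(-1/24) - 29*1/11) = 131 + (29/24 - 29/11) = 131 - 377/264 = 34207/264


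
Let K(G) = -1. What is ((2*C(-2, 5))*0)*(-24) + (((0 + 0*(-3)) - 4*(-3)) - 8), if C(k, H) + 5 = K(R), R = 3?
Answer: 4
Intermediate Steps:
C(k, H) = -6 (C(k, H) = -5 - 1 = -6)
((2*C(-2, 5))*0)*(-24) + (((0 + 0*(-3)) - 4*(-3)) - 8) = ((2*(-6))*0)*(-24) + (((0 + 0*(-3)) - 4*(-3)) - 8) = -12*0*(-24) + (((0 + 0) + 12) - 8) = 0*(-24) + ((0 + 12) - 8) = 0 + (12 - 8) = 0 + 4 = 4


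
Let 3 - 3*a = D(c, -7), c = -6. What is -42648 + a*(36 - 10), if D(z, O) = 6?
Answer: -42674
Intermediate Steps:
a = -1 (a = 1 - ⅓*6 = 1 - 2 = -1)
-42648 + a*(36 - 10) = -42648 - (36 - 10) = -42648 - 1*26 = -42648 - 26 = -42674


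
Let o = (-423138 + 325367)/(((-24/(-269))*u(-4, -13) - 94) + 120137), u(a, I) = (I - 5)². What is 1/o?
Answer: -32299343/26300399 ≈ -1.2281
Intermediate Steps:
u(a, I) = (-5 + I)²
o = -26300399/32299343 (o = (-423138 + 325367)/(((-24/(-269))*(-5 - 13)² - 94) + 120137) = -97771/((-24*(-1/269)*(-18)² - 94) + 120137) = -97771/(((24/269)*324 - 94) + 120137) = -97771/((7776/269 - 94) + 120137) = -97771/(-17510/269 + 120137) = -97771/32299343/269 = -97771*269/32299343 = -26300399/32299343 ≈ -0.81427)
1/o = 1/(-26300399/32299343) = -32299343/26300399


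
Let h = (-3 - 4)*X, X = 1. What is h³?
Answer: -343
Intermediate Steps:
h = -7 (h = (-3 - 4)*1 = -7*1 = -7)
h³ = (-7)³ = -343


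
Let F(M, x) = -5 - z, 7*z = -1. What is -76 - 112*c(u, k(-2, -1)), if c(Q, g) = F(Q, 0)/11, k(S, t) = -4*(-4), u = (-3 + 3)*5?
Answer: -292/11 ≈ -26.545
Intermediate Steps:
z = -1/7 (z = (1/7)*(-1) = -1/7 ≈ -0.14286)
u = 0 (u = 0*5 = 0)
k(S, t) = 16
F(M, x) = -34/7 (F(M, x) = -5 - 1*(-1/7) = -5 + 1/7 = -34/7)
c(Q, g) = -34/77 (c(Q, g) = -34/7/11 = -34/7*1/11 = -34/77)
-76 - 112*c(u, k(-2, -1)) = -76 - 112*(-34/77) = -76 + 544/11 = -292/11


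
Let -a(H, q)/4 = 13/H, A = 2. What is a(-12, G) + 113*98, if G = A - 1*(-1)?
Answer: 33235/3 ≈ 11078.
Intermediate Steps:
G = 3 (G = 2 - 1*(-1) = 2 + 1 = 3)
a(H, q) = -52/H
a(-12, G) + 113*98 = -52/(-12) + 113*98 = -52*(-1/12) + 11074 = 13/3 + 11074 = 33235/3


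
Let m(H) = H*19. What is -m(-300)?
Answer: 5700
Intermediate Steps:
m(H) = 19*H
-m(-300) = -19*(-300) = -1*(-5700) = 5700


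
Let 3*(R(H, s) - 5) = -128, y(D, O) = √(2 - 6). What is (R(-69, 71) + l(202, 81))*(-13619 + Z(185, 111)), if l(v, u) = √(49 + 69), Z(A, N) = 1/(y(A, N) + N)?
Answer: 2*(113 - 3*√118)*(83927032 + I)/36975 ≈ 3.6504e+5 + 0.0043495*I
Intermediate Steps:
y(D, O) = 2*I (y(D, O) = √(-4) = 2*I)
Z(A, N) = 1/(N + 2*I) (Z(A, N) = 1/(2*I + N) = 1/(N + 2*I))
R(H, s) = -113/3 (R(H, s) = 5 + (⅓)*(-128) = 5 - 128/3 = -113/3)
l(v, u) = √118
(R(-69, 71) + l(202, 81))*(-13619 + Z(185, 111)) = (-113/3 + √118)*(-13619 + 1/(111 + 2*I)) = (-113/3 + √118)*(-13619 + (111 - 2*I)/12325) = (-13619 + (111 - 2*I)/12325)*(-113/3 + √118)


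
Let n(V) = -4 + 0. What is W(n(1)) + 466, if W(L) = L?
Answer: 462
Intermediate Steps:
n(V) = -4
W(n(1)) + 466 = -4 + 466 = 462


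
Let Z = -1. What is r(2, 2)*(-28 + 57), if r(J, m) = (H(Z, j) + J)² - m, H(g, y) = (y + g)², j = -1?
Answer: 986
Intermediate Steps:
H(g, y) = (g + y)²
r(J, m) = (4 + J)² - m (r(J, m) = ((-1 - 1)² + J)² - m = ((-2)² + J)² - m = (4 + J)² - m)
r(2, 2)*(-28 + 57) = ((4 + 2)² - 1*2)*(-28 + 57) = (6² - 2)*29 = (36 - 2)*29 = 34*29 = 986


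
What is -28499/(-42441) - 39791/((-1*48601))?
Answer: 439121390/294667863 ≈ 1.4902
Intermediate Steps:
-28499/(-42441) - 39791/((-1*48601)) = -28499*(-1/42441) - 39791/(-48601) = 28499/42441 - 39791*(-1/48601) = 28499/42441 + 39791/48601 = 439121390/294667863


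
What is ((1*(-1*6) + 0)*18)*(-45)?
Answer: 4860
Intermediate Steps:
((1*(-1*6) + 0)*18)*(-45) = ((1*(-6) + 0)*18)*(-45) = ((-6 + 0)*18)*(-45) = -6*18*(-45) = -108*(-45) = 4860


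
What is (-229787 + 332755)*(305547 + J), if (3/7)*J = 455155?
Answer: 422449490768/3 ≈ 1.4082e+11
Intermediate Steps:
J = 3186085/3 (J = (7/3)*455155 = 3186085/3 ≈ 1.0620e+6)
(-229787 + 332755)*(305547 + J) = (-229787 + 332755)*(305547 + 3186085/3) = 102968*(4102726/3) = 422449490768/3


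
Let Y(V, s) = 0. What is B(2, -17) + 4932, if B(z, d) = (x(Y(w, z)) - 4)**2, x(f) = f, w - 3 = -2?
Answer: 4948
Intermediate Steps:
w = 1 (w = 3 - 2 = 1)
B(z, d) = 16 (B(z, d) = (0 - 4)**2 = (-4)**2 = 16)
B(2, -17) + 4932 = 16 + 4932 = 4948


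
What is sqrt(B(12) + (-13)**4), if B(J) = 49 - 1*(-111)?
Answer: sqrt(28721) ≈ 169.47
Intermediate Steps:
B(J) = 160 (B(J) = 49 + 111 = 160)
sqrt(B(12) + (-13)**4) = sqrt(160 + (-13)**4) = sqrt(160 + 28561) = sqrt(28721)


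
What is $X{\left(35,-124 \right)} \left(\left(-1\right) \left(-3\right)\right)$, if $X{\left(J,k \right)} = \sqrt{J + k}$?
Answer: $3 i \sqrt{89} \approx 28.302 i$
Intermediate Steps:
$X{\left(35,-124 \right)} \left(\left(-1\right) \left(-3\right)\right) = \sqrt{35 - 124} \left(\left(-1\right) \left(-3\right)\right) = \sqrt{-89} \cdot 3 = i \sqrt{89} \cdot 3 = 3 i \sqrt{89}$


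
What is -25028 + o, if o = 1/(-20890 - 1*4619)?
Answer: -638439253/25509 ≈ -25028.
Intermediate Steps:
o = -1/25509 (o = 1/(-20890 - 4619) = 1/(-25509) = -1/25509 ≈ -3.9202e-5)
-25028 + o = -25028 - 1/25509 = -638439253/25509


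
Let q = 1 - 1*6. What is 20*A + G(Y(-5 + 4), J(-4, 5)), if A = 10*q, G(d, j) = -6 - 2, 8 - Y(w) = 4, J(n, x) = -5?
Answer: -1008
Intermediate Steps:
q = -5 (q = 1 - 6 = -5)
Y(w) = 4 (Y(w) = 8 - 1*4 = 8 - 4 = 4)
G(d, j) = -8
A = -50 (A = 10*(-5) = -50)
20*A + G(Y(-5 + 4), J(-4, 5)) = 20*(-50) - 8 = -1000 - 8 = -1008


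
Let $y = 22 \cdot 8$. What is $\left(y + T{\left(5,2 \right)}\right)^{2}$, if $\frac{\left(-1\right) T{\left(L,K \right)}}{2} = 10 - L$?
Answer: $27556$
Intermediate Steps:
$T{\left(L,K \right)} = -20 + 2 L$ ($T{\left(L,K \right)} = - 2 \left(10 - L\right) = -20 + 2 L$)
$y = 176$
$\left(y + T{\left(5,2 \right)}\right)^{2} = \left(176 + \left(-20 + 2 \cdot 5\right)\right)^{2} = \left(176 + \left(-20 + 10\right)\right)^{2} = \left(176 - 10\right)^{2} = 166^{2} = 27556$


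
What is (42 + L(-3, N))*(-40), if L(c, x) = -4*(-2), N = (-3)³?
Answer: -2000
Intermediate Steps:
N = -27
L(c, x) = 8
(42 + L(-3, N))*(-40) = (42 + 8)*(-40) = 50*(-40) = -2000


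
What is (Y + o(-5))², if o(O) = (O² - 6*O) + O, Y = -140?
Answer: 8100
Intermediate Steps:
o(O) = O² - 5*O
(Y + o(-5))² = (-140 - 5*(-5 - 5))² = (-140 - 5*(-10))² = (-140 + 50)² = (-90)² = 8100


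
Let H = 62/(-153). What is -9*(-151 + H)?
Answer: 23165/17 ≈ 1362.6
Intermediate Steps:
H = -62/153 (H = 62*(-1/153) = -62/153 ≈ -0.40523)
-9*(-151 + H) = -9*(-151 - 62/153) = -9*(-23165/153) = 23165/17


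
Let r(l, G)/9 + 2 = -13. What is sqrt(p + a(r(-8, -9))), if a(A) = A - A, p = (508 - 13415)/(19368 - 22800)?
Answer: sqrt(11074206)/1716 ≈ 1.9393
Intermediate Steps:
r(l, G) = -135 (r(l, G) = -18 + 9*(-13) = -18 - 117 = -135)
p = 12907/3432 (p = -12907/(-3432) = -12907*(-1/3432) = 12907/3432 ≈ 3.7608)
a(A) = 0
sqrt(p + a(r(-8, -9))) = sqrt(12907/3432 + 0) = sqrt(12907/3432) = sqrt(11074206)/1716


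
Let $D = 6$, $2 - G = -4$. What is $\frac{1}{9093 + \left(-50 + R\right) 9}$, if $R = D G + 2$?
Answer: $\frac{1}{8985} \approx 0.0001113$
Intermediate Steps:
$G = 6$ ($G = 2 - -4 = 2 + 4 = 6$)
$R = 38$ ($R = 6 \cdot 6 + 2 = 36 + 2 = 38$)
$\frac{1}{9093 + \left(-50 + R\right) 9} = \frac{1}{9093 + \left(-50 + 38\right) 9} = \frac{1}{9093 - 108} = \frac{1}{8985}$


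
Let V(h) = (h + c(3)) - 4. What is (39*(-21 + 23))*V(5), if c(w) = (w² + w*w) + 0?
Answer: 1482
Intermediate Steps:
c(w) = 2*w² (c(w) = (w² + w²) + 0 = 2*w² + 0 = 2*w²)
V(h) = 14 + h (V(h) = (h + 2*3²) - 4 = (h + 2*9) - 4 = (h + 18) - 4 = (18 + h) - 4 = 14 + h)
(39*(-21 + 23))*V(5) = (39*(-21 + 23))*(14 + 5) = (39*2)*19 = 78*19 = 1482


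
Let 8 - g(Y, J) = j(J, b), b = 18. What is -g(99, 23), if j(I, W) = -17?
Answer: -25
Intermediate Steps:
g(Y, J) = 25 (g(Y, J) = 8 - 1*(-17) = 8 + 17 = 25)
-g(99, 23) = -1*25 = -25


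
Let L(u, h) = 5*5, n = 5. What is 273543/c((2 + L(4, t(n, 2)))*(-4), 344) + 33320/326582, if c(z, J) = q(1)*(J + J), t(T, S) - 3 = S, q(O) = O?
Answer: 44678572093/112344208 ≈ 397.69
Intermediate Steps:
t(T, S) = 3 + S
L(u, h) = 25
c(z, J) = 2*J (c(z, J) = 1*(J + J) = 1*(2*J) = 2*J)
273543/c((2 + L(4, t(n, 2)))*(-4), 344) + 33320/326582 = 273543/((2*344)) + 33320/326582 = 273543/688 + 33320*(1/326582) = 273543*(1/688) + 16660/163291 = 273543/688 + 16660/163291 = 44678572093/112344208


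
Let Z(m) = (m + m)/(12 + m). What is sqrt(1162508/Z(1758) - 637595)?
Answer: 3*I*sqrt(499578185)/293 ≈ 228.85*I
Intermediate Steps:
Z(m) = 2*m/(12 + m) (Z(m) = (2*m)/(12 + m) = 2*m/(12 + m))
sqrt(1162508/Z(1758) - 637595) = sqrt(1162508/((2*1758/(12 + 1758))) - 637595) = sqrt(1162508/((2*1758/1770)) - 637595) = sqrt(1162508/((2*1758*(1/1770))) - 637595) = sqrt(1162508/(586/295) - 637595) = sqrt(1162508*(295/586) - 637595) = sqrt(171469930/293 - 637595) = sqrt(-15345405/293) = 3*I*sqrt(499578185)/293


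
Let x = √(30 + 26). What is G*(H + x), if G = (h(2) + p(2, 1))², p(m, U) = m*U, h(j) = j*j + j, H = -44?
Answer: -2816 + 128*√14 ≈ -2337.1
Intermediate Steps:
h(j) = j + j² (h(j) = j² + j = j + j²)
p(m, U) = U*m
x = 2*√14 (x = √56 = 2*√14 ≈ 7.4833)
G = 64 (G = (2*(1 + 2) + 1*2)² = (2*3 + 2)² = (6 + 2)² = 8² = 64)
G*(H + x) = 64*(-44 + 2*√14) = -2816 + 128*√14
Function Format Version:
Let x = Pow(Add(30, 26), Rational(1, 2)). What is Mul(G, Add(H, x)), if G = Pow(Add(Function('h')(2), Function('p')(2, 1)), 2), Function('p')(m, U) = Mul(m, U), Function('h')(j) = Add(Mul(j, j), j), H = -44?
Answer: Add(-2816, Mul(128, Pow(14, Rational(1, 2)))) ≈ -2337.1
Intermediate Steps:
Function('h')(j) = Add(j, Pow(j, 2)) (Function('h')(j) = Add(Pow(j, 2), j) = Add(j, Pow(j, 2)))
Function('p')(m, U) = Mul(U, m)
x = Mul(2, Pow(14, Rational(1, 2))) (x = Pow(56, Rational(1, 2)) = Mul(2, Pow(14, Rational(1, 2))) ≈ 7.4833)
G = 64 (G = Pow(Add(Mul(2, Add(1, 2)), Mul(1, 2)), 2) = Pow(Add(Mul(2, 3), 2), 2) = Pow(Add(6, 2), 2) = Pow(8, 2) = 64)
Mul(G, Add(H, x)) = Mul(64, Add(-44, Mul(2, Pow(14, Rational(1, 2))))) = Add(-2816, Mul(128, Pow(14, Rational(1, 2))))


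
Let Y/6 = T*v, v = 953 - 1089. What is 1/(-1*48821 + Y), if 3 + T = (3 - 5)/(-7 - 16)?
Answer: -23/1068211 ≈ -2.1531e-5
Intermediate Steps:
T = -67/23 (T = -3 + (3 - 5)/(-7 - 16) = -3 - 2/(-23) = -3 - 2*(-1/23) = -3 + 2/23 = -67/23 ≈ -2.9130)
v = -136
Y = 54672/23 (Y = 6*(-67/23*(-136)) = 6*(9112/23) = 54672/23 ≈ 2377.0)
1/(-1*48821 + Y) = 1/(-1*48821 + 54672/23) = 1/(-48821 + 54672/23) = 1/(-1068211/23) = -23/1068211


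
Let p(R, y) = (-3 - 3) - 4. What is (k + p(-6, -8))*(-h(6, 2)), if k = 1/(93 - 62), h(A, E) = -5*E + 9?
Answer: -309/31 ≈ -9.9677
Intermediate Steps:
p(R, y) = -10 (p(R, y) = -6 - 4 = -10)
h(A, E) = 9 - 5*E
k = 1/31 ≈ 0.032258
(k + p(-6, -8))*(-h(6, 2)) = (1/31 - 10)*(-(9 - 5*2)) = -(-309)*(9 - 10)/31 = -(-309)*(-1)/31 = -309/31*1 = -309/31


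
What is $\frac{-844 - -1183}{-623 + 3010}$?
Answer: $\frac{339}{2387} \approx 0.14202$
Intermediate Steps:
$\frac{-844 - -1183}{-623 + 3010} = \frac{-844 + 1183}{2387} = 339 \cdot \frac{1}{2387} = \frac{339}{2387}$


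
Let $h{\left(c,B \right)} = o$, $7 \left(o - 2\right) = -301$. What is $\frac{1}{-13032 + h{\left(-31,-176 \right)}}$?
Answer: $- \frac{1}{13073} \approx -7.6493 \cdot 10^{-5}$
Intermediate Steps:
$o = -41$ ($o = 2 + \frac{1}{7} \left(-301\right) = 2 - 43 = -41$)
$h{\left(c,B \right)} = -41$
$\frac{1}{-13032 + h{\left(-31,-176 \right)}} = \frac{1}{-13032 - 41} = \frac{1}{-13073} = - \frac{1}{13073}$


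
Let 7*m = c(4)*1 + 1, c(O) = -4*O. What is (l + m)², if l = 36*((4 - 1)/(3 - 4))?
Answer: 594441/49 ≈ 12131.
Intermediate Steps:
m = -15/7 (m = (-4*4*1 + 1)/7 = (-16*1 + 1)/7 = (-16 + 1)/7 = (⅐)*(-15) = -15/7 ≈ -2.1429)
l = -108 (l = 36*(3/(-1)) = 36*(3*(-1)) = 36*(-3) = -108)
(l + m)² = (-108 - 15/7)² = (-771/7)² = 594441/49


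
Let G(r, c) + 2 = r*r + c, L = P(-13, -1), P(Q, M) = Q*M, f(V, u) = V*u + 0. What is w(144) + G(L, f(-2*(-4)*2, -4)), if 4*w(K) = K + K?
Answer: 175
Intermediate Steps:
f(V, u) = V*u
P(Q, M) = M*Q
w(K) = K/2 (w(K) = (K + K)/4 = (2*K)/4 = K/2)
L = 13 (L = -1*(-13) = 13)
G(r, c) = -2 + c + r**2 (G(r, c) = -2 + (r*r + c) = -2 + (r**2 + c) = -2 + (c + r**2) = -2 + c + r**2)
w(144) + G(L, f(-2*(-4)*2, -4)) = (1/2)*144 + (-2 + (-2*(-4)*2)*(-4) + 13**2) = 72 + (-2 + (8*2)*(-4) + 169) = 72 + (-2 + 16*(-4) + 169) = 72 + (-2 - 64 + 169) = 72 + 103 = 175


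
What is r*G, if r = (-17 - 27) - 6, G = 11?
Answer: -550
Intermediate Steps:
r = -50 (r = -44 - 6 = -50)
r*G = -50*11 = -550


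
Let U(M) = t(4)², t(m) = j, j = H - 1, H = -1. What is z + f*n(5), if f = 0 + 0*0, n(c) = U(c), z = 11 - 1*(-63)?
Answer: 74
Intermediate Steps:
j = -2 (j = -1 - 1 = -2)
t(m) = -2
U(M) = 4 (U(M) = (-2)² = 4)
z = 74 (z = 11 + 63 = 74)
n(c) = 4
f = 0 (f = 0 + 0 = 0)
z + f*n(5) = 74 + 0*4 = 74 + 0 = 74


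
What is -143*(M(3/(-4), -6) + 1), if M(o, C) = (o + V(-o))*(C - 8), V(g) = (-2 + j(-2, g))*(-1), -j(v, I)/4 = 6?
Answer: 100815/2 ≈ 50408.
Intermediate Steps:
j(v, I) = -24 (j(v, I) = -4*6 = -24)
V(g) = 26 (V(g) = (-2 - 24)*(-1) = -26*(-1) = 26)
M(o, C) = (-8 + C)*(26 + o) (M(o, C) = (o + 26)*(C - 8) = (26 + o)*(-8 + C) = (-8 + C)*(26 + o))
-143*(M(3/(-4), -6) + 1) = -143*((-208 - 24/(-4) + 26*(-6) - 18/(-4)) + 1) = -143*((-208 - 24*(-1)/4 - 156 - 18*(-1)/4) + 1) = -143*((-208 - 8*(-3/4) - 156 - 6*(-3/4)) + 1) = -143*((-208 + 6 - 156 + 9/2) + 1) = -143*(-707/2 + 1) = -143*(-705/2) = 100815/2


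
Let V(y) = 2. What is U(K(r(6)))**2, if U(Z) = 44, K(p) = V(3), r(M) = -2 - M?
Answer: 1936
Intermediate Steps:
K(p) = 2
U(K(r(6)))**2 = 44**2 = 1936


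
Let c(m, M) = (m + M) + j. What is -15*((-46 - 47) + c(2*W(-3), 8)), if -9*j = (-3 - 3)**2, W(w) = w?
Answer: 1425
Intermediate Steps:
j = -4 (j = -(-3 - 3)**2/9 = -1/9*(-6)**2 = -1/9*36 = -4)
c(m, M) = -4 + M + m (c(m, M) = (m + M) - 4 = (M + m) - 4 = -4 + M + m)
-15*((-46 - 47) + c(2*W(-3), 8)) = -15*((-46 - 47) + (-4 + 8 + 2*(-3))) = -15*(-93 + (-4 + 8 - 6)) = -15*(-93 - 2) = -15*(-95) = 1425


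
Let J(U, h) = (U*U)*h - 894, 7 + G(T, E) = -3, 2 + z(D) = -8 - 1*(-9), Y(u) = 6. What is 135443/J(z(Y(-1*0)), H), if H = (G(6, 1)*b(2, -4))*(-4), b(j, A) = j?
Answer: -12313/74 ≈ -166.39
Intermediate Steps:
z(D) = -1 (z(D) = -2 + (-8 - 1*(-9)) = -2 + (-8 + 9) = -2 + 1 = -1)
G(T, E) = -10 (G(T, E) = -7 - 3 = -10)
H = 80 (H = -10*2*(-4) = -20*(-4) = 80)
J(U, h) = -894 + h*U² (J(U, h) = U²*h - 894 = h*U² - 894 = -894 + h*U²)
135443/J(z(Y(-1*0)), H) = 135443/(-894 + 80*(-1)²) = 135443/(-894 + 80*1) = 135443/(-894 + 80) = 135443/(-814) = 135443*(-1/814) = -12313/74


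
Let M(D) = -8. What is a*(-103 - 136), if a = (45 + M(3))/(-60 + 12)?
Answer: 8843/48 ≈ 184.23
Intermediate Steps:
a = -37/48 (a = (45 - 8)/(-60 + 12) = 37/(-48) = 37*(-1/48) = -37/48 ≈ -0.77083)
a*(-103 - 136) = -37*(-103 - 136)/48 = -37/48*(-239) = 8843/48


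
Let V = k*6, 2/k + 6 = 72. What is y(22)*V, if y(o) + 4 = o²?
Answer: 960/11 ≈ 87.273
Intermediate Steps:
k = 1/33 (k = 2/(-6 + 72) = 2/66 = 2*(1/66) = 1/33 ≈ 0.030303)
y(o) = -4 + o²
V = 2/11 (V = (1/33)*6 = 2/11 ≈ 0.18182)
y(22)*V = (-4 + 22²)*(2/11) = (-4 + 484)*(2/11) = 480*(2/11) = 960/11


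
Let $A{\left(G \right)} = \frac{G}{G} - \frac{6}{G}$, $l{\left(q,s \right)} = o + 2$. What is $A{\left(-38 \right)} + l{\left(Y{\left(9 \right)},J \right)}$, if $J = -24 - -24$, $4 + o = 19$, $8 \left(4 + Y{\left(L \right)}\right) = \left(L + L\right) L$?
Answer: $\frac{345}{19} \approx 18.158$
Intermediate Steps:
$Y{\left(L \right)} = -4 + \frac{L^{2}}{4}$ ($Y{\left(L \right)} = -4 + \frac{\left(L + L\right) L}{8} = -4 + \frac{2 L L}{8} = -4 + \frac{2 L^{2}}{8} = -4 + \frac{L^{2}}{4}$)
$o = 15$ ($o = -4 + 19 = 15$)
$J = 0$ ($J = -24 + 24 = 0$)
$l{\left(q,s \right)} = 17$ ($l{\left(q,s \right)} = 15 + 2 = 17$)
$A{\left(G \right)} = 1 - \frac{6}{G}$
$A{\left(-38 \right)} + l{\left(Y{\left(9 \right)},J \right)} = \frac{-6 - 38}{-38} + 17 = \left(- \frac{1}{38}\right) \left(-44\right) + 17 = \frac{22}{19} + 17 = \frac{345}{19}$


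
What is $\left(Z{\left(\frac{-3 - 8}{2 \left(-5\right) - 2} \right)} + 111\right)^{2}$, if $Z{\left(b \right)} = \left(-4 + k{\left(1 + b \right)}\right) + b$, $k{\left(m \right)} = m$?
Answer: $\frac{434281}{36} \approx 12063.0$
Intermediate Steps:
$Z{\left(b \right)} = -3 + 2 b$ ($Z{\left(b \right)} = \left(-4 + \left(1 + b\right)\right) + b = \left(-3 + b\right) + b = -3 + 2 b$)
$\left(Z{\left(\frac{-3 - 8}{2 \left(-5\right) - 2} \right)} + 111\right)^{2} = \left(\left(-3 + 2 \frac{-3 - 8}{2 \left(-5\right) - 2}\right) + 111\right)^{2} = \left(\left(-3 + 2 \frac{-3 - 8}{-10 - 2}\right) + 111\right)^{2} = \left(\left(-3 + 2 \frac{-3 - 8}{-12}\right) + 111\right)^{2} = \left(\left(-3 + 2 \left(\left(-11\right) \left(- \frac{1}{12}\right)\right)\right) + 111\right)^{2} = \left(\left(-3 + 2 \cdot \frac{11}{12}\right) + 111\right)^{2} = \left(\left(-3 + \frac{11}{6}\right) + 111\right)^{2} = \left(- \frac{7}{6} + 111\right)^{2} = \left(\frac{659}{6}\right)^{2} = \frac{434281}{36}$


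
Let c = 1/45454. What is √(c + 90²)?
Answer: √16735135585054/45454 ≈ 90.000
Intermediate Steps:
c = 1/45454 ≈ 2.2000e-5
√(c + 90²) = √(1/45454 + 90²) = √(1/45454 + 8100) = √(368177401/45454) = √16735135585054/45454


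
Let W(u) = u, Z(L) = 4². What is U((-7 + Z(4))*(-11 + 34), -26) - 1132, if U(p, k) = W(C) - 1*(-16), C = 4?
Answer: -1112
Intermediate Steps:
Z(L) = 16
U(p, k) = 20 (U(p, k) = 4 - 1*(-16) = 4 + 16 = 20)
U((-7 + Z(4))*(-11 + 34), -26) - 1132 = 20 - 1132 = -1112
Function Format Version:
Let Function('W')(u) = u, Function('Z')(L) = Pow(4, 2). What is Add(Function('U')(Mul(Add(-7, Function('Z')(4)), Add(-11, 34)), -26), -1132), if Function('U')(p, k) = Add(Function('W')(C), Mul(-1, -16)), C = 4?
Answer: -1112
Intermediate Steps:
Function('Z')(L) = 16
Function('U')(p, k) = 20 (Function('U')(p, k) = Add(4, Mul(-1, -16)) = Add(4, 16) = 20)
Add(Function('U')(Mul(Add(-7, Function('Z')(4)), Add(-11, 34)), -26), -1132) = Add(20, -1132) = -1112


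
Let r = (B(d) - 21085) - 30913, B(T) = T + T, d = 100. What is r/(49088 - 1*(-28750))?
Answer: -8633/12973 ≈ -0.66546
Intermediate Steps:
B(T) = 2*T
r = -51798 (r = (2*100 - 21085) - 30913 = (200 - 21085) - 30913 = -20885 - 30913 = -51798)
r/(49088 - 1*(-28750)) = -51798/(49088 - 1*(-28750)) = -51798/(49088 + 28750) = -51798/77838 = -51798*1/77838 = -8633/12973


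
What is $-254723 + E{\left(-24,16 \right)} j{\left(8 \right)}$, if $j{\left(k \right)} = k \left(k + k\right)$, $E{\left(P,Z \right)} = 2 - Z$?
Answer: $-256515$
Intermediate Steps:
$j{\left(k \right)} = 2 k^{2}$ ($j{\left(k \right)} = k 2 k = 2 k^{2}$)
$-254723 + E{\left(-24,16 \right)} j{\left(8 \right)} = -254723 + \left(2 - 16\right) 2 \cdot 8^{2} = -254723 + \left(2 - 16\right) 2 \cdot 64 = -254723 - 1792 = -256515$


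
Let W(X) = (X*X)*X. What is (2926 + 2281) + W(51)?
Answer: 137858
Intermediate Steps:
W(X) = X³ (W(X) = X²*X = X³)
(2926 + 2281) + W(51) = (2926 + 2281) + 51³ = 5207 + 132651 = 137858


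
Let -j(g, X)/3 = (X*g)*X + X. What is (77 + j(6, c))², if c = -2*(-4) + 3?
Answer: 4553956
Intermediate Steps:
c = 11 (c = 8 + 3 = 11)
j(g, X) = -3*X - 3*g*X² (j(g, X) = -3*((X*g)*X + X) = -3*(g*X² + X) = -3*(X + g*X²) = -3*X - 3*g*X²)
(77 + j(6, c))² = (77 - 3*11*(1 + 11*6))² = (77 - 3*11*(1 + 66))² = (77 - 3*11*67)² = (77 - 2211)² = (-2134)² = 4553956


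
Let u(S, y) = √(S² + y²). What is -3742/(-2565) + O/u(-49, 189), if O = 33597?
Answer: 3742/2565 + 33597*√778/5446 ≈ 173.53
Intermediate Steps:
-3742/(-2565) + O/u(-49, 189) = -3742/(-2565) + 33597/(√((-49)² + 189²)) = -3742*(-1/2565) + 33597/(√(2401 + 35721)) = 3742/2565 + 33597/(√38122) = 3742/2565 + 33597/((7*√778)) = 3742/2565 + 33597*(√778/5446) = 3742/2565 + 33597*√778/5446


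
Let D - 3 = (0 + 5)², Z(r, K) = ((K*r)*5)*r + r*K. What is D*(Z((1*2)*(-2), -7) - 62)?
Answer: -16632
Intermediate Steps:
Z(r, K) = K*r + 5*K*r² (Z(r, K) = (5*K*r)*r + K*r = 5*K*r² + K*r = K*r + 5*K*r²)
D = 28 (D = 3 + (0 + 5)² = 3 + 5² = 3 + 25 = 28)
D*(Z((1*2)*(-2), -7) - 62) = 28*(-7*(1*2)*(-2)*(1 + 5*((1*2)*(-2))) - 62) = 28*(-7*2*(-2)*(1 + 5*(2*(-2))) - 62) = 28*(-7*(-4)*(1 + 5*(-4)) - 62) = 28*(-7*(-4)*(1 - 20) - 62) = 28*(-7*(-4)*(-19) - 62) = 28*(-532 - 62) = 28*(-594) = -16632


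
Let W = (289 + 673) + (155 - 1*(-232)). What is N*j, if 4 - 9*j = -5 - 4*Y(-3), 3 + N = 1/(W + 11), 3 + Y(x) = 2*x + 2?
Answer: 77501/12240 ≈ 6.3318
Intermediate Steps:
Y(x) = -1 + 2*x (Y(x) = -3 + (2*x + 2) = -3 + (2 + 2*x) = -1 + 2*x)
W = 1349 (W = 962 + (155 + 232) = 962 + 387 = 1349)
N = -4079/1360 (N = -3 + 1/(1349 + 11) = -3 + 1/1360 = -4079/1360 ≈ -2.9993)
j = -19/9 (j = 4/9 - (-5 - 4*(-1 + 2*(-3)))/9 = 4/9 - (-5 - 4*(-1 - 6))/9 = 4/9 - (-5 - 4*(-7))/9 = 4/9 - (-5 + 28)/9 = 4/9 - 1/9*23 = 4/9 - 23/9 = -19/9 ≈ -2.1111)
N*j = -4079/1360*(-19/9) = 77501/12240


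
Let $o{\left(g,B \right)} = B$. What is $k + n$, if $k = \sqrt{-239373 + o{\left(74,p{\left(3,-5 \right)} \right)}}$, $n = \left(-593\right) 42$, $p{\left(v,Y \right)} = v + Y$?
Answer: $-24906 + 25 i \sqrt{383} \approx -24906.0 + 489.26 i$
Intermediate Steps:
$p{\left(v,Y \right)} = Y + v$
$n = -24906$
$k = 25 i \sqrt{383}$ ($k = \sqrt{-239373 + \left(-5 + 3\right)} = \sqrt{-239373 - 2} = \sqrt{-239375} = 25 i \sqrt{383} \approx 489.26 i$)
$k + n = 25 i \sqrt{383} - 24906 = -24906 + 25 i \sqrt{383}$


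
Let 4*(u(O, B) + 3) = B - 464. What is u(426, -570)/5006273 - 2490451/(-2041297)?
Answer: 24934687599915/20438580112162 ≈ 1.2200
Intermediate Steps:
u(O, B) = -119 + B/4 (u(O, B) = -3 + (B - 464)/4 = -3 + (-464 + B)/4 = -3 + (-116 + B/4) = -119 + B/4)
u(426, -570)/5006273 - 2490451/(-2041297) = (-119 + (¼)*(-570))/5006273 - 2490451/(-2041297) = (-119 - 285/2)*(1/5006273) - 2490451*(-1/2041297) = -523/2*1/5006273 + 2490451/2041297 = -523/10012546 + 2490451/2041297 = 24934687599915/20438580112162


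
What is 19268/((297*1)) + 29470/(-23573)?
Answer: 40495634/636471 ≈ 63.625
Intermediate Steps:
19268/((297*1)) + 29470/(-23573) = 19268/297 + 29470*(-1/23573) = 19268*(1/297) - 29470/23573 = 19268/297 - 29470/23573 = 40495634/636471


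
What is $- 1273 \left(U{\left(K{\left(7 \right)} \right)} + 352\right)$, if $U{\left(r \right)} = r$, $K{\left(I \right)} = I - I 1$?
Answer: $-448096$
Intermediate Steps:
$K{\left(I \right)} = 0$ ($K{\left(I \right)} = I - I = 0$)
$- 1273 \left(U{\left(K{\left(7 \right)} \right)} + 352\right) = - 1273 \left(0 + 352\right) = \left(-1273\right) 352 = -448096$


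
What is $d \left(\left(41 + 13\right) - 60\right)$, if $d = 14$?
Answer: $-84$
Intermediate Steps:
$d \left(\left(41 + 13\right) - 60\right) = 14 \left(\left(41 + 13\right) - 60\right) = 14 \left(54 - 60\right) = 14 \left(-6\right) = -84$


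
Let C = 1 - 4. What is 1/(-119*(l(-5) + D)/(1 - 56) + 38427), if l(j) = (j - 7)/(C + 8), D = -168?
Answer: 275/10466037 ≈ 2.6275e-5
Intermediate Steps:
C = -3
l(j) = -7/5 + j/5 (l(j) = (j - 7)/(-3 + 8) = (-7 + j)/5 = (-7 + j)*(⅕) = -7/5 + j/5)
1/(-119*(l(-5) + D)/(1 - 56) + 38427) = 1/(-119*((-7/5 + (⅕)*(-5)) - 168)/(1 - 56) + 38427) = 1/(-119*((-7/5 - 1) - 168)/(-55) + 38427) = 1/(-119*(-12/5 - 168)*(-1)/55 + 38427) = 1/(-(-101388)*(-1)/(5*55) + 38427) = 1/(-119*852/275 + 38427) = 1/(-101388/275 + 38427) = 1/(10466037/275) = 275/10466037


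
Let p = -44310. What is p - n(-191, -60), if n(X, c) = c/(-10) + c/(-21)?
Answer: -310232/7 ≈ -44319.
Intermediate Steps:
n(X, c) = -31*c/210 (n(X, c) = c*(-1/10) + c*(-1/21) = -c/10 - c/21 = -31*c/210)
p - n(-191, -60) = -44310 - (-31)*(-60)/210 = -44310 - 1*62/7 = -44310 - 62/7 = -310232/7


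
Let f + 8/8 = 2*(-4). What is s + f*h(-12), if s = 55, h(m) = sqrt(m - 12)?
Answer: 55 - 18*I*sqrt(6) ≈ 55.0 - 44.091*I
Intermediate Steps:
h(m) = sqrt(-12 + m)
f = -9 (f = -1 + 2*(-4) = -1 - 8 = -9)
s + f*h(-12) = 55 - 9*sqrt(-12 - 12) = 55 - 18*I*sqrt(6)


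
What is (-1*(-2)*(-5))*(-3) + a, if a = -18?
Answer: 12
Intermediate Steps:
(-1*(-2)*(-5))*(-3) + a = (-1*(-2)*(-5))*(-3) - 18 = (2*(-5))*(-3) - 18 = -10*(-3) - 18 = 30 - 18 = 12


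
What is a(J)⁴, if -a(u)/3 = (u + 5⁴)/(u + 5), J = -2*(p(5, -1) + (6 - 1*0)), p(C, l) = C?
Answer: 10709131895361/83521 ≈ 1.2822e+8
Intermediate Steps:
J = -22 (J = -2*(5 + (6 - 1*0)) = -2*(5 + (6 + 0)) = -2*(5 + 6) = -2*11 = -22)
a(u) = -3*(625 + u)/(5 + u) (a(u) = -3*(u + 5⁴)/(u + 5) = -3*(u + 625)/(5 + u) = -3*(625 + u)/(5 + u))
a(J)⁴ = (3*(-625 - 1*(-22))/(5 - 22))⁴ = (3*(-625 + 22)/(-17))⁴ = (3*(-1/17)*(-603))⁴ = (1809/17)⁴ = 10709131895361/83521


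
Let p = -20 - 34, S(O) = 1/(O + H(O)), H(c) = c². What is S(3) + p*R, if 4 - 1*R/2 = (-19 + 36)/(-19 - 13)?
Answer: -11743/24 ≈ -489.29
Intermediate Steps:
S(O) = 1/(O + O²)
R = 145/16 (R = 8 - 2*(-19 + 36)/(-19 - 13) = 8 - 34/(-32) = 8 - 34*(-1)/32 = 8 - 2*(-17/32) = 8 + 17/16 = 145/16 ≈ 9.0625)
p = -54
S(3) + p*R = 1/(3*(1 + 3)) - 54*145/16 = (⅓)/4 - 3915/8 = (⅓)*(¼) - 3915/8 = 1/12 - 3915/8 = -11743/24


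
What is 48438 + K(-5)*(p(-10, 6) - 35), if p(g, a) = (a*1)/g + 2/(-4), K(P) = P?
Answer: 97237/2 ≈ 48619.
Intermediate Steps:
p(g, a) = -½ + a/g (p(g, a) = a/g + 2*(-¼) = a/g - ½ = -½ + a/g)
48438 + K(-5)*(p(-10, 6) - 35) = 48438 - 5*((6 - ½*(-10))/(-10) - 35) = 48438 - 5*(-(6 + 5)/10 - 35) = 48438 - 5*(-⅒*11 - 35) = 48438 - 5*(-11/10 - 35) = 48438 - 5*(-361/10) = 48438 + 361/2 = 97237/2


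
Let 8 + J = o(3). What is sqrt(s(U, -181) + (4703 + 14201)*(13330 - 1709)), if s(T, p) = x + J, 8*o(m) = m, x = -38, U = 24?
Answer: sqrt(3514933414)/4 ≈ 14822.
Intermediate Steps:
o(m) = m/8
J = -61/8 (J = -8 + (1/8)*3 = -8 + 3/8 = -61/8 ≈ -7.6250)
s(T, p) = -365/8 (s(T, p) = -38 - 61/8 = -365/8)
sqrt(s(U, -181) + (4703 + 14201)*(13330 - 1709)) = sqrt(-365/8 + (4703 + 14201)*(13330 - 1709)) = sqrt(-365/8 + 18904*11621) = sqrt(-365/8 + 219683384) = sqrt(1757466707/8) = sqrt(3514933414)/4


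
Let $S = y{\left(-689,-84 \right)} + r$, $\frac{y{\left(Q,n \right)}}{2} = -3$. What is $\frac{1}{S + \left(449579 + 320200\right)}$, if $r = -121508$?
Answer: $\frac{1}{648265} \approx 1.5426 \cdot 10^{-6}$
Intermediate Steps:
$y{\left(Q,n \right)} = -6$ ($y{\left(Q,n \right)} = 2 \left(-3\right) = -6$)
$S = -121514$ ($S = -6 - 121508 = -121514$)
$\frac{1}{S + \left(449579 + 320200\right)} = \frac{1}{-121514 + \left(449579 + 320200\right)} = \frac{1}{-121514 + 769779} = \frac{1}{648265}$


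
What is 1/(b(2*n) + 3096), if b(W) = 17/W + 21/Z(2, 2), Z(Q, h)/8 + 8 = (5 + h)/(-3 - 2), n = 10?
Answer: 1880/5821553 ≈ 0.00032294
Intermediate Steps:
Z(Q, h) = -72 - 8*h/5 (Z(Q, h) = -64 + 8*((5 + h)/(-3 - 2)) = -64 + 8*((5 + h)/(-5)) = -64 + 8*((5 + h)*(-⅕)) = -64 + 8*(-1 - h/5) = -64 + (-8 - 8*h/5) = -72 - 8*h/5)
b(W) = -105/376 + 17/W (b(W) = 17/W + 21/(-72 - 8/5*2) = 17/W + 21/(-72 - 16/5) = 17/W + 21/(-376/5) = 17/W + 21*(-5/376) = 17/W - 105/376 = -105/376 + 17/W)
1/(b(2*n) + 3096) = 1/((-105/376 + 17/((2*10))) + 3096) = 1/((-105/376 + 17/20) + 3096) = 1/(1073/1880 + 3096) = 1/(5821553/1880) = 1880/5821553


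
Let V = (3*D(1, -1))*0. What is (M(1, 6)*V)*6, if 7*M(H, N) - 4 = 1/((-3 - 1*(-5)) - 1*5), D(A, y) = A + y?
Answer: 0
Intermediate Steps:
M(H, N) = 11/21 (M(H, N) = 4/7 + 1/(7*((-3 - 1*(-5)) - 1*5)) = 4/7 + 1/(7*((-3 + 5) - 5)) = 4/7 + 1/(7*(2 - 5)) = 4/7 + (1/7)/(-3) = 4/7 + (1/7)*(-1/3) = 4/7 - 1/21 = 11/21)
V = 0 (V = (3*(1 - 1))*0 = (3*0)*0 = 0*0 = 0)
(M(1, 6)*V)*6 = ((11/21)*0)*6 = 0*6 = 0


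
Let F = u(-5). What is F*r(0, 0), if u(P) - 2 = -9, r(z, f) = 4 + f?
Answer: -28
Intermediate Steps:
u(P) = -7 (u(P) = 2 - 9 = -7)
F = -7
F*r(0, 0) = -7*(4 + 0) = -7*4 = -28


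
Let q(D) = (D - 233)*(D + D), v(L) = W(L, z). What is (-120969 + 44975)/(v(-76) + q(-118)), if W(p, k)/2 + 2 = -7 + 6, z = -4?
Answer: -37997/41415 ≈ -0.91747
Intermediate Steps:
W(p, k) = -6 (W(p, k) = -4 + 2*(-7 + 6) = -4 + 2*(-1) = -4 - 2 = -6)
v(L) = -6
q(D) = 2*D*(-233 + D) (q(D) = (-233 + D)*(2*D) = 2*D*(-233 + D))
(-120969 + 44975)/(v(-76) + q(-118)) = (-120969 + 44975)/(-6 + 2*(-118)*(-233 - 118)) = -75994/(-6 + 2*(-118)*(-351)) = -75994/(-6 + 82836) = -75994/82830 = -75994*1/82830 = -37997/41415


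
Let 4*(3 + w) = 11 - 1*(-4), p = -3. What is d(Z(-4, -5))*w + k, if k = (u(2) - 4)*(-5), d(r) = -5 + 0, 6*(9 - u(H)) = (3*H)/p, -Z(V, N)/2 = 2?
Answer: -365/12 ≈ -30.417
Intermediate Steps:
Z(V, N) = -4 (Z(V, N) = -2*2 = -4)
u(H) = 9 + H/6 (u(H) = 9 - 3*H/(6*(-3)) = 9 - 3*H*(-1)/(6*3) = 9 - (-1)*H/6 = 9 + H/6)
d(r) = -5
k = -80/3 (k = ((9 + (1/6)*2) - 4)*(-5) = ((9 + 1/3) - 4)*(-5) = (28/3 - 4)*(-5) = (16/3)*(-5) = -80/3 ≈ -26.667)
w = 3/4 (w = -3 + (11 - 1*(-4))/4 = -3 + (11 + 4)/4 = -3 + (1/4)*15 = -3 + 15/4 = 3/4 ≈ 0.75000)
d(Z(-4, -5))*w + k = -5*3/4 - 80/3 = -15/4 - 80/3 = -365/12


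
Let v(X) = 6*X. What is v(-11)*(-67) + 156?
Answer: 4578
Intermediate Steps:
v(-11)*(-67) + 156 = (6*(-11))*(-67) + 156 = -66*(-67) + 156 = 4422 + 156 = 4578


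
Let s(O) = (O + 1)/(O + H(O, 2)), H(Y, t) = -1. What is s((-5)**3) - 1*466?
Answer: -29296/63 ≈ -465.02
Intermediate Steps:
s(O) = (1 + O)/(-1 + O) (s(O) = (O + 1)/(O - 1) = (1 + O)/(-1 + O))
s((-5)**3) - 1*466 = (1 + (-5)**3)/(-1 + (-5)**3) - 1*466 = (1 - 125)/(-1 - 125) - 466 = -124/(-126) - 466 = -1/126*(-124) - 466 = 62/63 - 466 = -29296/63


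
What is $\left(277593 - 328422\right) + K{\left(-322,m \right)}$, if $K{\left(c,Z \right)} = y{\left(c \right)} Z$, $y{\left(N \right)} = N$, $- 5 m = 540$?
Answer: $-16053$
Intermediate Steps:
$m = -108$ ($m = \left(- \frac{1}{5}\right) 540 = -108$)
$K{\left(c,Z \right)} = Z c$ ($K{\left(c,Z \right)} = c Z = Z c$)
$\left(277593 - 328422\right) + K{\left(-322,m \right)} = \left(277593 - 328422\right) - -34776 = -50829 + 34776 = -16053$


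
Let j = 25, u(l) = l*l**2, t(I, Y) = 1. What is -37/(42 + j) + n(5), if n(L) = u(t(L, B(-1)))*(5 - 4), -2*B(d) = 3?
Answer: 30/67 ≈ 0.44776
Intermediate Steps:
B(d) = -3/2 (B(d) = -1/2*3 = -3/2)
u(l) = l**3
n(L) = 1 (n(L) = 1**3*(5 - 4) = 1*1 = 1)
-37/(42 + j) + n(5) = -37/(42 + 25) + 1 = -37/67 + 1 = 30/67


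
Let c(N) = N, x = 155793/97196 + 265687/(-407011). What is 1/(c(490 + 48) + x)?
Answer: 3596349196/1938252753909 ≈ 0.0018555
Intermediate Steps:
x = 3416886461/3596349196 (x = 155793*(1/97196) + 265687*(-1/407011) = 14163/8836 - 265687/407011 = 3416886461/3596349196 ≈ 0.95010)
1/(c(490 + 48) + x) = 1/((490 + 48) + 3416886461/3596349196) = 1/(538 + 3416886461/3596349196) = 1/(1938252753909/3596349196) = 3596349196/1938252753909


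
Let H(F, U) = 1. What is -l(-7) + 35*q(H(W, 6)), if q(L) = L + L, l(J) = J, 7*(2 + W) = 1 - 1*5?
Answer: 77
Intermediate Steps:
W = -18/7 (W = -2 + (1 - 1*5)/7 = -2 + (1 - 5)/7 = -2 + (⅐)*(-4) = -2 - 4/7 = -18/7 ≈ -2.5714)
q(L) = 2*L
-l(-7) + 35*q(H(W, 6)) = -1*(-7) + 35*(2*1) = 7 + 35*2 = 7 + 70 = 77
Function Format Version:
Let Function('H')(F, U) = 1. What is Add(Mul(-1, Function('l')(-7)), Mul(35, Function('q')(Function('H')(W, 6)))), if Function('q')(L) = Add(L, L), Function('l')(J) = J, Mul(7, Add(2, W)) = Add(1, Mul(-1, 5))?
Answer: 77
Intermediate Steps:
W = Rational(-18, 7) (W = Add(-2, Mul(Rational(1, 7), Add(1, Mul(-1, 5)))) = Add(-2, Mul(Rational(1, 7), Add(1, -5))) = Add(-2, Mul(Rational(1, 7), -4)) = Add(-2, Rational(-4, 7)) = Rational(-18, 7) ≈ -2.5714)
Function('q')(L) = Mul(2, L)
Add(Mul(-1, Function('l')(-7)), Mul(35, Function('q')(Function('H')(W, 6)))) = Add(Mul(-1, -7), Mul(35, Mul(2, 1))) = Add(7, Mul(35, 2)) = Add(7, 70) = 77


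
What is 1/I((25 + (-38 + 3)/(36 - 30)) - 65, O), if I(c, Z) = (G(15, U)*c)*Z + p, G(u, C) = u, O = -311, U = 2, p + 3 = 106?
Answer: 2/427831 ≈ 4.6747e-6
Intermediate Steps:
p = 103 (p = -3 + 106 = 103)
I(c, Z) = 103 + 15*Z*c (I(c, Z) = (15*c)*Z + 103 = 15*Z*c + 103 = 103 + 15*Z*c)
1/I((25 + (-38 + 3)/(36 - 30)) - 65, O) = 1/(103 + 15*(-311)*((25 + (-38 + 3)/(36 - 30)) - 65)) = 1/(103 + 15*(-311)*((25 - 35/6) - 65)) = 1/(103 + 15*(-311)*(115/6 - 65)) = 1/(103 + 15*(-311)*(-275/6)) = 1/(103 + 427625/2) = 1/(427831/2) = 2/427831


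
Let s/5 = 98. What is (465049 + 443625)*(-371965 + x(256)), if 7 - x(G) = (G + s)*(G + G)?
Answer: -685058415340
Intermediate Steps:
s = 490 (s = 5*98 = 490)
x(G) = 7 - 2*G*(490 + G) (x(G) = 7 - (G + 490)*(G + G) = 7 - (490 + G)*2*G = 7 - 2*G*(490 + G))
(465049 + 443625)*(-371965 + x(256)) = (465049 + 443625)*(-371965 + (7 - 980*256 - 2*256²)) = 908674*(-371965 + (7 - 250880 - 2*65536)) = 908674*(-371965 + (7 - 250880 - 131072)) = 908674*(-371965 - 381945) = 908674*(-753910) = -685058415340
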